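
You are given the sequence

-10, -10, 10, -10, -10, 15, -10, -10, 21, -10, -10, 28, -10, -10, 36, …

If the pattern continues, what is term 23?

Reading positions in blocks of 3 reveals the pattern AAB — 2 tracks woven together.
Track A is -10, -10, -10, -10, -10, -10, -10, -10, -10, -10, which is the constant sequence -10.
Track B is 10, 15, 21, 28, 36, which is the triangular numbers T_4, T_5, ….
Position 23 → track A, term 16 = -10.

-10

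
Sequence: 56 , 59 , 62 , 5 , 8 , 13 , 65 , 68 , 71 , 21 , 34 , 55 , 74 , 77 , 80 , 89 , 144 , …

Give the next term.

The slot pattern repeats as AAABBB (period 6), so there are 2 interleaved tracks.
Track A: 56, 59, 62, 65, 68, 71, 74, 77, 80 (linear: a_n = 53 + 3·n).
Track B: 5, 8, 13, 21, 34, 55, 89, 144 (each term equals the sum of the previous two).
The 18th slot belongs to track B; its 9th term is 233.

233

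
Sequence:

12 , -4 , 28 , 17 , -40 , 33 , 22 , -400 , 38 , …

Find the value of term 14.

Taking every 3rd term gives 3 separate tracks.
Subsequence A is 12, 17, 22, which is linear: a_n = 7 + 5·n.
Subsequence B is -4, -40, -400, which is geometric, ×10 each step.
Subsequence C is 28, 33, 38, which is arithmetic, step +5.
The 14th slot belongs to subsequence B; its 5th term is -40000.

-40000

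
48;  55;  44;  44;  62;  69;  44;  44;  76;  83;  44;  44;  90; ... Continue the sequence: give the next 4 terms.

97, 44, 44, 104

Reading positions in blocks of 4 reveals the pattern AABB — 2 tracks woven together.
Track A: 48, 55, 62, 69, 76, 83, 90 (arithmetic, step +7).
Track B: 44, 44, 44, 44, 44, 44 (the constant sequence 44).
Position 14 falls in track A as its term 8, giving 97.
The 15th slot belongs to track B; its 7th term is 44.
The 16th slot belongs to track B; its 8th term is 44.
The 17th slot belongs to track A; its 9th term is 104.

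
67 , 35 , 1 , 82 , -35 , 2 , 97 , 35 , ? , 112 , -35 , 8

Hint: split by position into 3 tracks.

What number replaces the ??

Read the sequence 3 terms at a time; column i is its own pattern.
Track A is 67, 82, 97, 112, which is adding 15 each time.
Track B is 35, -35, 35, -35, which is the oscillation 35·(−1)^(n+1).
Track C is 1, 2, ?, 8, which is powers 2^0, 2^1, 2^2, ….
So the missing entry in track C is 4.

4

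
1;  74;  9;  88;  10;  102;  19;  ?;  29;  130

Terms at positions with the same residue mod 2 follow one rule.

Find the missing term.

Taking every 2nd term gives 2 separate tracks.
Track A: 1, 9, 10, 19, 29 (a Fibonacci-like recurrence a_n = a_{n-1} + a_{n-2}).
Track B: 74, 88, 102, ?, 130 (arithmetic, step +14).
Track B's pattern makes the blank 116.

116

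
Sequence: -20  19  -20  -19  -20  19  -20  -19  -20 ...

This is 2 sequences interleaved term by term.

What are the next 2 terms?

Positions 1, 3, 5, … form one subsequence and positions 2, 4, 6, … form another.
Stream A: -20, -20, -20, -20, -20 (constant -20).
Stream B: 19, -19, 19, -19 (oscillating between 19 and -19).
Term 10 comes from stream B (its 5th entry): 19.
The 11th slot belongs to stream A; its 6th term is -20.

19, -20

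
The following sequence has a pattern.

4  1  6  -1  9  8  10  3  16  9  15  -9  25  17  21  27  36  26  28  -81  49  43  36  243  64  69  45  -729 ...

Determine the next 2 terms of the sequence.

Taking every 4th term gives 4 separate tracks.
Stream A: 4, 9, 16, 25, 36, 49, 64. Consecutive squares n² from n = 2.
Stream B: 1, 8, 9, 17, 26, 43, 69. A Fibonacci-like recurrence a_n = a_{n-1} + a_{n-2}.
Stream C: 6, 10, 15, 21, 28, 36, 45. Triangular numbers n(n+1)/2 for n = 3, 4, ….
Stream D: -1, 3, -9, 27, -81, 243, -729. Multiplying by -3 each time.
Position 29 → stream A, term 8 = 81.
Position 30 → stream B, term 8 = 112.

81, 112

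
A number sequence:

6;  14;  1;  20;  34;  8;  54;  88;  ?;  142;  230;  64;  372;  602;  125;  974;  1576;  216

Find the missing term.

Positions follow the repeating pattern AAB; grouping by letter gives 2 tracks.
Track A: 6, 14, 20, 34, 54, 88, 142, 230, 372, 602, 974, 1576 — each term equals the sum of the previous two.
Track B: 1, 8, ?, 64, 125, 216 — perfect cubes starting at 1³.
Filling track B at index 3 by its rule yields 27.

27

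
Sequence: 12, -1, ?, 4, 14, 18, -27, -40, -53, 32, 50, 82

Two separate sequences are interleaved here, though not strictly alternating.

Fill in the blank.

-14

Reading positions in blocks of 6 reveals the pattern AAABBB — 2 tracks woven together.
Track A: 12, -1, ?, -27, -40, -53. Arithmetic, step −13.
Track B: 4, 14, 18, 32, 50, 82. Each term equals the sum of the previous two.
Filling track A at index 3 by its rule yields -14.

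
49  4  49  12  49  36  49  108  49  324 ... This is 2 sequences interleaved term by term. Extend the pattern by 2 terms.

49, 972

Split by position mod 2 into 2 tracks.
Stream A: 49, 49, 49, 49, 49 (constant 49).
Stream B: 4, 12, 36, 108, 324 (a geometric progression (common ratio 3)).
Position 11 falls in stream A as its term 6, giving 49.
The 12th slot belongs to stream B; its 6th term is 972.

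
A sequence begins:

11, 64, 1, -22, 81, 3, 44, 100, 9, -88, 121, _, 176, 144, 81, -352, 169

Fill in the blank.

Split by position mod 3: positions 1, 4, 7, … form one track, and each other residue class forms its own.
Track A: 11, -22, 44, -88, 176, -352 — a geometric progression (common ratio -2).
Track B: 64, 81, 100, 121, 144, 169 — the squares 8², 9², 10², ….
Track C: 1, 3, 9, ?, 81 — powers 3^0, 3^1, 3^2, ….
Track C's pattern makes the blank 27.

27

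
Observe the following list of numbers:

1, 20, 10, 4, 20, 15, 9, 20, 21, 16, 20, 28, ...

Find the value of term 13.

Split by position mod 3 into 3 tracks.
Stream A: 1, 4, 9, 16. Consecutive squares n² from n = 1.
Stream B: 20, 20, 20, 20. Always 20.
Stream C: 10, 15, 21, 28. The triangular numbers T_4, T_5, ….
Position 13 falls in stream A as its term 5, giving 25.

25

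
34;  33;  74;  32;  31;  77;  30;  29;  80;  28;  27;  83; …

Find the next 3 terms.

26, 25, 86

Positions follow the repeating pattern AAB; grouping by letter gives 2 tracks.
Stream A: 34, 33, 32, 31, 30, 29, 28, 27 — subtracting 1 each time.
Stream B: 74, 77, 80, 83 — arithmetic, step +3.
Position 13 falls in stream A as its term 9, giving 26.
Position 14 falls in stream A as its term 10, giving 25.
The 15th slot belongs to stream B; its 5th term is 86.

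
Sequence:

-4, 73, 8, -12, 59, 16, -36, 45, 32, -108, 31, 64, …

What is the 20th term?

-11

Taking every 3rd term gives 3 separate tracks.
Stream A: -4, -12, -36, -108. A geometric progression (common ratio 3).
Stream B: 73, 59, 45, 31. Arithmetic, step −14.
Stream C: 8, 16, 32, 64. Powers of 2.
Term 20 comes from stream B (its 7th entry): -11.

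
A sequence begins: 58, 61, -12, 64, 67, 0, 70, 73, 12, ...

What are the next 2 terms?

76, 79

Positions follow the repeating pattern AAB; grouping by letter gives 2 tracks.
Subsequence A: 58, 61, 64, 67, 70, 73. Linear: a_n = 55 + 3·n.
Subsequence B: -12, 0, 12. Linear: a_n = -24 + 12·n.
Term 10 comes from subsequence A (its 7th entry): 76.
Position 11 → subsequence A, term 8 = 79.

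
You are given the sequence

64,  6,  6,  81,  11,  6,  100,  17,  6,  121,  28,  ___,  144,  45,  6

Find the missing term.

6

Taking every 3rd term gives 3 separate tracks.
Track A: 64, 81, 100, 121, 144 (the squares 8², 9², 10², …).
Track B: 6, 11, 17, 28, 45 (each term equals the sum of the previous two).
Track C: 6, 6, 6, ?, 6 (always 6).
The gap is track C's term 4; the rule gives 6.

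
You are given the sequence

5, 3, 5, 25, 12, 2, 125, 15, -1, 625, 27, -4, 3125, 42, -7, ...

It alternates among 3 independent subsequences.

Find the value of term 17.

The terms cycle through 3 interleaved subsequences.
Track A = 5, 25, 125, 625, 3125: powers of 5.
Track B = 3, 12, 15, 27, 42: a Fibonacci-like recurrence a_n = a_{n-1} + a_{n-2}.
Track C = 5, 2, -1, -4, -7: arithmetic, step −3.
Term 17 comes from track B (its 6th entry): 69.

69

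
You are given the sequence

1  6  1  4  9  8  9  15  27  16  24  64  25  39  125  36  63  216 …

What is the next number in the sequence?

Split by position mod 3: positions 1, 4, 7, … form one track, and each other residue class forms its own.
Subsequence A: 1, 4, 9, 16, 25, 36 (the squares 1², 2², 3², …).
Subsequence B: 6, 9, 15, 24, 39, 63 (Fibonacci-style (each term is the sum of the two before it)).
Subsequence C: 1, 8, 27, 64, 125, 216 (consecutive cubes n³ from n = 1).
Position 19 → subsequence A, term 7 = 49.

49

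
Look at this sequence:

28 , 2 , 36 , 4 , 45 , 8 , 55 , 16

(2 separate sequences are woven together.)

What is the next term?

66

Taking every 2nd term gives 2 separate tracks.
Track A: 28, 36, 45, 55 (triangular numbers starting at T_7).
Track B: 2, 4, 8, 16 (powers 2^1, 2^2, 2^3, …).
Position 9 → track A, term 5 = 66.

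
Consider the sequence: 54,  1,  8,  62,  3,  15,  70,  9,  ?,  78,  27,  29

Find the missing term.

22

Read the sequence 3 terms at a time; column i is its own pattern.
Subsequence A: 54, 62, 70, 78 (arithmetic with common difference +8).
Subsequence B: 1, 3, 9, 27 (successive powers of 3).
Subsequence C: 8, 15, ?, 29 (adding 7 each time).
So the missing entry in subsequence C is 22.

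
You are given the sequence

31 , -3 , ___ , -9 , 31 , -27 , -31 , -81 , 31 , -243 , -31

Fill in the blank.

-31

Odd-indexed and even-indexed terms follow separate rules.
Stream A is 31, ?, 31, -31, 31, -31, which is alternating ±31.
Stream B is -3, -9, -27, -81, -243, which is a geometric progression (common ratio 3).
Filling stream A at index 2 by its rule yields -31.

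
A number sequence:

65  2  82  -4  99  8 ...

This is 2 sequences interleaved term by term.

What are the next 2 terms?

116, -16

Positions 1, 3, 5, … form one subsequence and positions 2, 4, 6, … form another.
Track A: 65, 82, 99 (arithmetic with common difference +17).
Track B: 2, -4, 8 (geometric, ×-2 each step).
Position 7 falls in track A as its term 4, giving 116.
Position 8 → track B, term 4 = -16.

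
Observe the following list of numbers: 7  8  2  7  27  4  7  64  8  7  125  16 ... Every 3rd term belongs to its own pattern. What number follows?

Split by position mod 3: positions 1, 4, 7, … form one track, and each other residue class forms its own.
Stream A = 7, 7, 7, 7: always 7.
Stream B = 8, 27, 64, 125: the cubes 2³, 3³, 4³, ….
Stream C = 2, 4, 8, 16: powers 2^1, 2^2, 2^3, ….
Position 13 falls in stream A as its term 5, giving 7.

7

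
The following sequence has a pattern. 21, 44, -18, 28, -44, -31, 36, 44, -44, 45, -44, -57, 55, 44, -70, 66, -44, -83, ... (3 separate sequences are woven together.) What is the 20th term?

Split by position mod 3: positions 1, 4, 7, … form one track, and each other residue class forms its own.
Track A: 21, 28, 36, 45, 55, 66 — the triangular numbers T_6, T_7, ….
Track B: 44, -44, 44, -44, 44, -44 — alternating ±44.
Track C: -18, -31, -44, -57, -70, -83 — arithmetic, step −13.
The 20th slot belongs to track B; its 7th term is 44.

44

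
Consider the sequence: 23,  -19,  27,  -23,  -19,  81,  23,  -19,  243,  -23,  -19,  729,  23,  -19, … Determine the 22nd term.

Taking every 3rd term gives 3 separate tracks.
Subsequence A: 23, -23, 23, -23, 23 — oscillating between 23 and -23.
Subsequence B: -19, -19, -19, -19, -19 — the constant sequence -19.
Subsequence C: 27, 81, 243, 729 — powers 3^3, 3^4, 3^5, ….
The 22nd slot belongs to subsequence A; its 8th term is -23.

-23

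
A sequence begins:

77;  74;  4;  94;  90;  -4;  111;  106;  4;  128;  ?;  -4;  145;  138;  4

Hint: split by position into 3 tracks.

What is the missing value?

122

Split by position mod 3 into 3 tracks.
Track A: 77, 94, 111, 128, 145 (adding 17 each time).
Track B: 74, 90, 106, ?, 138 (arithmetic with common difference +16).
Track C: 4, -4, 4, -4, 4 (the oscillation 4·(−1)^(n+1)).
The gap is track B's term 4; the rule gives 122.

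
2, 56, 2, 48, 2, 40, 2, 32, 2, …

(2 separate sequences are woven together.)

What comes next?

24

Taking every 2nd term gives 2 separate tracks.
Subsequence A is 2, 2, 2, 2, 2, which is always 2.
Subsequence B is 56, 48, 40, 32, which is arithmetic with common difference −8.
Term 10 comes from subsequence B (its 5th entry): 24.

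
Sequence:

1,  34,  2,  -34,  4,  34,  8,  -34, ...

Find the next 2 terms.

Positions 1, 3, 5, … form one subsequence and positions 2, 4, 6, … form another.
Track A = 1, 2, 4, 8: powers 2^0, 2^1, 2^2, ….
Track B = 34, -34, 34, -34: oscillating between 34 and -34.
Position 9 → track A, term 5 = 16.
Position 10 → track B, term 5 = 34.

16, 34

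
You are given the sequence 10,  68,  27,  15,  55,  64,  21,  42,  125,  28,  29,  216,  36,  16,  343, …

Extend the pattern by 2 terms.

Read the sequence 3 terms at a time; column i is its own pattern.
Subsequence A: 10, 15, 21, 28, 36 — triangular numbers starting at T_4.
Subsequence B: 68, 55, 42, 29, 16 — arithmetic with common difference −13.
Subsequence C: 27, 64, 125, 216, 343 — consecutive cubes n³ from n = 3.
The 16th slot belongs to subsequence A; its 6th term is 45.
Term 17 comes from subsequence B (its 6th entry): 3.

45, 3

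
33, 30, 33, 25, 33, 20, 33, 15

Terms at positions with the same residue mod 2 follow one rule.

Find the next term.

The terms cycle through 2 interleaved subsequences.
Track A = 33, 33, 33, 33: the constant sequence 33.
Track B = 30, 25, 20, 15: subtracting 5 each time.
The 9th slot belongs to track A; its 5th term is 33.

33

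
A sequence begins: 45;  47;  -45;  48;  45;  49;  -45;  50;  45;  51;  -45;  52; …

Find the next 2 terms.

The terms cycle through 2 interleaved subsequences.
Subsequence A = 45, -45, 45, -45, 45, -45: alternating ±45.
Subsequence B = 47, 48, 49, 50, 51, 52: adding 1 each time.
Position 13 falls in subsequence A as its term 7, giving 45.
Term 14 comes from subsequence B (its 7th entry): 53.

45, 53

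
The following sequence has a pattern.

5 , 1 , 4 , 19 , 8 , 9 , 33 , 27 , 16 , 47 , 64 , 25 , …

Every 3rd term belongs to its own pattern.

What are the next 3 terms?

61, 125, 36

Taking every 3rd term gives 3 separate tracks.
Track A is 5, 19, 33, 47, which is arithmetic, step +14.
Track B is 1, 8, 27, 64, which is consecutive cubes n³ from n = 1.
Track C is 4, 9, 16, 25, which is perfect squares starting at 2².
Position 13 → track A, term 5 = 61.
The 14th slot belongs to track B; its 5th term is 125.
Term 15 comes from track C (its 5th entry): 36.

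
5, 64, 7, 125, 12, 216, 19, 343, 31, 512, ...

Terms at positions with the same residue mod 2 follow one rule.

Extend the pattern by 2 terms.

50, 729

Positions 1, 3, 5, … form one subsequence and positions 2, 4, 6, … form another.
Stream A is 5, 7, 12, 19, 31, which is each term equals the sum of the previous two.
Stream B is 64, 125, 216, 343, 512, which is the cubes 4³, 5³, 6³, ….
Term 11 comes from stream A (its 6th entry): 50.
Term 12 comes from stream B (its 6th entry): 729.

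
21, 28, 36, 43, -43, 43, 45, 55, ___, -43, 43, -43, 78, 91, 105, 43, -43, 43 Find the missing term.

66

Positions follow the repeating pattern AAABBB; grouping by letter gives 2 tracks.
Track A is 21, 28, 36, 45, 55, ?, 78, 91, 105, which is the triangular numbers T_6, T_7, ….
Track B is 43, -43, 43, -43, 43, -43, 43, -43, 43, which is the oscillation 43·(−1)^(n+1).
The gap is track A's term 6; the rule gives 66.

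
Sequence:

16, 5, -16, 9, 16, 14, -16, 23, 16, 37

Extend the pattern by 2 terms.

-16, 60

Taking every 2nd term gives 2 separate tracks.
Track A: 16, -16, 16, -16, 16. Oscillating between 16 and -16.
Track B: 5, 9, 14, 23, 37. Fibonacci-style (each term is the sum of the two before it).
Position 11 → track A, term 6 = -16.
Term 12 comes from track B (its 6th entry): 60.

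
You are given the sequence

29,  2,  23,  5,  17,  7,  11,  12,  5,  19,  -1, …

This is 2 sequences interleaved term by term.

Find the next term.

31

Odd-indexed and even-indexed terms follow separate rules.
Stream A = 29, 23, 17, 11, 5, -1: subtracting 6 each time.
Stream B = 2, 5, 7, 12, 19: Fibonacci-style (each term is the sum of the two before it).
Term 12 comes from stream B (its 6th entry): 31.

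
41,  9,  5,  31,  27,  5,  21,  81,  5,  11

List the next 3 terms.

Split by position mod 3 into 3 tracks.
Subsequence A: 41, 31, 21, 11. Linear: a_n = 51 − 10·n.
Subsequence B: 9, 27, 81. Geometric, ×3 each step.
Subsequence C: 5, 5, 5. The constant sequence 5.
Term 11 comes from subsequence B (its 4th entry): 243.
Position 12 → subsequence C, term 4 = 5.
Term 13 comes from subsequence A (its 5th entry): 1.

243, 5, 1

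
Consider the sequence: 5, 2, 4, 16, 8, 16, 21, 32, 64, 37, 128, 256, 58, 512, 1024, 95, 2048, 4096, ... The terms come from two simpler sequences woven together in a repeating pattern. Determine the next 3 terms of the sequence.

The slot pattern repeats as ABB (period 3), so there are 2 interleaved tracks.
Track A: 5, 16, 21, 37, 58, 95 — each term equals the sum of the previous two.
Track B: 2, 4, 8, 16, 32, 64, 128, 256, 512, 1024, 2048, 4096 — successive powers of 2.
Position 19 → track A, term 7 = 153.
Position 20 → track B, term 13 = 8192.
Term 21 comes from track B (its 14th entry): 16384.

153, 8192, 16384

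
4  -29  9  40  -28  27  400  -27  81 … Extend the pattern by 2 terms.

4000, -26

Read the sequence 3 terms at a time; column i is its own pattern.
Subsequence A: 4, 40, 400 — multiplying by 10 each time.
Subsequence B: -29, -28, -27 — adding 1 each time.
Subsequence C: 9, 27, 81 — powers 3^2, 3^3, 3^4, ….
The 10th slot belongs to subsequence A; its 4th term is 4000.
Position 11 falls in subsequence B as its term 4, giving -26.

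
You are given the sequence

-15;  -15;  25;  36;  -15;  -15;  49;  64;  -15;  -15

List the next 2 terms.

81, 100

The slot pattern repeats as AABB (period 4), so there are 2 interleaved tracks.
Subsequence A is -15, -15, -15, -15, -15, -15, which is always -15.
Subsequence B is 25, 36, 49, 64, which is perfect squares starting at 5².
Position 11 falls in subsequence B as its term 5, giving 81.
Term 12 comes from subsequence B (its 6th entry): 100.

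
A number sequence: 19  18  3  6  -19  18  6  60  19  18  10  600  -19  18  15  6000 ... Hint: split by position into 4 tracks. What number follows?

Split by position mod 4 into 4 tracks.
Track A = 19, -19, 19, -19: the oscillation 19·(−1)^(n+1).
Track B = 18, 18, 18, 18: the constant sequence 18.
Track C = 3, 6, 10, 15: triangular numbers starting at T_2.
Track D = 6, 60, 600, 6000: a geometric progression (common ratio 10).
The 17th slot belongs to track A; its 5th term is 19.

19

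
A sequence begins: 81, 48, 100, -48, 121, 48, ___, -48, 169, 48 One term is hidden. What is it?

Taking every 2nd term gives 2 separate tracks.
Stream A: 81, 100, 121, ?, 169. The squares 9², 10², 11², ….
Stream B: 48, -48, 48, -48, 48. Alternating ±48.
The gap is stream A's term 4; the rule gives 144.

144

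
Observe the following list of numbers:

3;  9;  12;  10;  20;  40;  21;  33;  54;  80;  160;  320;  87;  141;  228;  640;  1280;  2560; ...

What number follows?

369

Positions follow the repeating pattern AAABBB; grouping by letter gives 2 tracks.
Track A: 3, 9, 12, 21, 33, 54, 87, 141, 228 — each term equals the sum of the previous two.
Track B: 10, 20, 40, 80, 160, 320, 640, 1280, 2560 — geometric with ratio 2.
Term 19 comes from track A (its 10th entry): 369.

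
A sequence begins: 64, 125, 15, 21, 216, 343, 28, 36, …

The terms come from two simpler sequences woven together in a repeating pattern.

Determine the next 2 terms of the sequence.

Reading positions in blocks of 4 reveals the pattern AABB — 2 tracks woven together.
Stream A = 64, 125, 216, 343: the cubes 4³, 5³, 6³, ….
Stream B = 15, 21, 28, 36: the triangular numbers T_5, T_6, ….
The 9th slot belongs to stream A; its 5th term is 512.
Term 10 comes from stream A (its 6th entry): 729.

512, 729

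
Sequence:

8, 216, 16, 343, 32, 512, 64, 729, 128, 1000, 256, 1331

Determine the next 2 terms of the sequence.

512, 1728

Taking every 2nd term gives 2 separate tracks.
Track A: 8, 16, 32, 64, 128, 256 (powers 2^3, 2^4, 2^5, …).
Track B: 216, 343, 512, 729, 1000, 1331 (the cubes 6³, 7³, 8³, …).
Position 13 → track A, term 7 = 512.
The 14th slot belongs to track B; its 7th term is 1728.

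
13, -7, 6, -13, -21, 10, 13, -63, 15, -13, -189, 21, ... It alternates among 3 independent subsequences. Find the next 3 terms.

Read the sequence 3 terms at a time; column i is its own pattern.
Track A: 13, -13, 13, -13. Alternating ±13.
Track B: -7, -21, -63, -189. A geometric progression (common ratio 3).
Track C: 6, 10, 15, 21. The triangular numbers T_3, T_4, ….
The 13th slot belongs to track A; its 5th term is 13.
Term 14 comes from track B (its 5th entry): -567.
Position 15 falls in track C as its term 5, giving 28.

13, -567, 28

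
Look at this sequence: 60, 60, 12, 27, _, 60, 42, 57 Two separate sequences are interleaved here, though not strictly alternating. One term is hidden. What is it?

The slot pattern repeats as AABB (period 4), so there are 2 interleaved tracks.
Track A is 60, 60, ?, 60, which is constant 60.
Track B is 12, 27, 42, 57, which is linear: a_n = -3 + 15·n.
The gap is track A's term 3; the rule gives 60.

60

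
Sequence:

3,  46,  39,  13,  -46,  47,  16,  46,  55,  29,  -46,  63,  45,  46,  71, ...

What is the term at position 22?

193

Split by position mod 3 into 3 tracks.
Track A = 3, 13, 16, 29, 45: Fibonacci-style (each term is the sum of the two before it).
Track B = 46, -46, 46, -46, 46: the oscillation 46·(−1)^(n+1).
Track C = 39, 47, 55, 63, 71: linear: a_n = 31 + 8·n.
Position 22 → track A, term 8 = 193.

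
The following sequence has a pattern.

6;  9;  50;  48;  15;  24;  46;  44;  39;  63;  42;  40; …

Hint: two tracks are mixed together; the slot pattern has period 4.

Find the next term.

Positions follow the repeating pattern AABB; grouping by letter gives 2 tracks.
Subsequence A = 6, 9, 15, 24, 39, 63: Fibonacci-style (each term is the sum of the two before it).
Subsequence B = 50, 48, 46, 44, 42, 40: linear: a_n = 52 − 2·n.
Term 13 comes from subsequence A (its 7th entry): 102.

102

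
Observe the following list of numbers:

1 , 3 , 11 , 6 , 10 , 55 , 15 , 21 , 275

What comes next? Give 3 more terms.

Reading positions in blocks of 3 reveals the pattern AAB — 2 tracks woven together.
Track A = 1, 3, 6, 10, 15, 21: triangular numbers starting at T_1.
Track B = 11, 55, 275: geometric, ×5 each step.
The 10th slot belongs to track A; its 7th term is 28.
The 11th slot belongs to track A; its 8th term is 36.
Position 12 falls in track B as its term 4, giving 1375.

28, 36, 1375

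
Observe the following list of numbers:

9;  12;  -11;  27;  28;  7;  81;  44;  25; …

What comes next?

243

Taking every 3rd term gives 3 separate tracks.
Track A = 9, 27, 81: geometric, ×3 each step.
Track B = 12, 28, 44: arithmetic, step +16.
Track C = -11, 7, 25: arithmetic, step +18.
The 10th slot belongs to track A; its 4th term is 243.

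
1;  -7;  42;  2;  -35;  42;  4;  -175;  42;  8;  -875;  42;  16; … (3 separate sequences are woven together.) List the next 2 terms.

Taking every 3rd term gives 3 separate tracks.
Stream A: 1, 2, 4, 8, 16 — successive powers of 2.
Stream B: -7, -35, -175, -875 — geometric, ×5 each step.
Stream C: 42, 42, 42, 42 — the constant sequence 42.
The 14th slot belongs to stream B; its 5th term is -4375.
Position 15 falls in stream C as its term 5, giving 42.

-4375, 42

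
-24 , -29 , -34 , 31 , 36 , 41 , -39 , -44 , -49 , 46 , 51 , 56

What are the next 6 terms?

The slot pattern repeats as AAABBB (period 6), so there are 2 interleaved tracks.
Track A: -24, -29, -34, -39, -44, -49 (subtracting 5 each time).
Track B: 31, 36, 41, 46, 51, 56 (arithmetic with common difference +5).
Position 13 falls in track A as its term 7, giving -54.
Position 14 falls in track A as its term 8, giving -59.
Position 15 falls in track A as its term 9, giving -64.
Position 16 → track B, term 7 = 61.
Position 17 → track B, term 8 = 66.
Term 18 comes from track B (its 9th entry): 71.

-54, -59, -64, 61, 66, 71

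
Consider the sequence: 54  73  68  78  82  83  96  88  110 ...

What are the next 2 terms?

93, 124

The terms cycle through 2 interleaved subsequences.
Track A is 54, 68, 82, 96, 110, which is arithmetic, step +14.
Track B is 73, 78, 83, 88, which is adding 5 each time.
Term 10 comes from track B (its 5th entry): 93.
Position 11 falls in track A as its term 6, giving 124.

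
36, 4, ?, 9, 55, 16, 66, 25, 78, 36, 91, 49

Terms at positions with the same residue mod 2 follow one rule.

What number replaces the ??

45

Odd-indexed and even-indexed terms follow separate rules.
Track A: 36, ?, 55, 66, 78, 91 — triangular numbers starting at T_8.
Track B: 4, 9, 16, 25, 36, 49 — consecutive squares n² from n = 2.
The gap is track A's term 2; the rule gives 45.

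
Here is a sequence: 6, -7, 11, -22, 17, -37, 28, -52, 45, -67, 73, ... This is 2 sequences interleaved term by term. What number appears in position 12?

-82

Positions 1, 3, 5, … form one subsequence and positions 2, 4, 6, … form another.
Track A: 6, 11, 17, 28, 45, 73 (a Fibonacci-like recurrence a_n = a_{n-1} + a_{n-2}).
Track B: -7, -22, -37, -52, -67 (linear: a_n = 8 − 15·n).
Term 12 comes from track B (its 6th entry): -82.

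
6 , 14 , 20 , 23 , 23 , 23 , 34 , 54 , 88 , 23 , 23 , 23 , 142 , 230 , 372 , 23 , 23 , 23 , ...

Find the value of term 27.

Positions follow the repeating pattern AAABBB; grouping by letter gives 2 tracks.
Stream A = 6, 14, 20, 34, 54, 88, 142, 230, 372: each term equals the sum of the previous two.
Stream B = 23, 23, 23, 23, 23, 23, 23, 23, 23: constant 23.
The 27th slot belongs to stream A; its 15th term is 6676.

6676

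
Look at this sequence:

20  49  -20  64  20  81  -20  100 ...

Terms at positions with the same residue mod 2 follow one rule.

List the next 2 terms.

Taking every 2nd term gives 2 separate tracks.
Stream A: 20, -20, 20, -20 (oscillating between 20 and -20).
Stream B: 49, 64, 81, 100 (consecutive squares n² from n = 7).
Position 9 falls in stream A as its term 5, giving 20.
Position 10 falls in stream B as its term 5, giving 121.

20, 121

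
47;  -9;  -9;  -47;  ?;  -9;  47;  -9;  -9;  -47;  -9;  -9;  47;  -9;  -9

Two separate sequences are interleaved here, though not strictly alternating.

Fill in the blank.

Positions follow the repeating pattern ABB; grouping by letter gives 2 tracks.
Track A: 47, -47, 47, -47, 47 — the oscillation 47·(−1)^(n+1).
Track B: -9, -9, ?, -9, -9, -9, -9, -9, -9, -9 — the constant sequence -9.
So the missing entry in track B is -9.

-9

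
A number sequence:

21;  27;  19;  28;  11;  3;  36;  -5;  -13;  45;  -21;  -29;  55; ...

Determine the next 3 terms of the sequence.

-37, -45, 66

Positions follow the repeating pattern ABB; grouping by letter gives 2 tracks.
Subsequence A: 21, 28, 36, 45, 55 (triangular numbers n(n+1)/2 for n = 6, 7, …).
Subsequence B: 27, 19, 11, 3, -5, -13, -21, -29 (arithmetic with common difference −8).
Term 14 comes from subsequence B (its 9th entry): -37.
The 15th slot belongs to subsequence B; its 10th term is -45.
Position 16 falls in subsequence A as its term 6, giving 66.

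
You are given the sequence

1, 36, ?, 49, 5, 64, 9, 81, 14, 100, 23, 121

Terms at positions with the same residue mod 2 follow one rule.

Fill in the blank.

4

Odd-indexed and even-indexed terms follow separate rules.
Stream A: 1, ?, 5, 9, 14, 23. Each term equals the sum of the previous two.
Stream B: 36, 49, 64, 81, 100, 121. Perfect squares starting at 6².
Stream A's pattern makes the blank 4.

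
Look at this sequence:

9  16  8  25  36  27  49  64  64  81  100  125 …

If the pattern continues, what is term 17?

Positions follow the repeating pattern AAB; grouping by letter gives 2 tracks.
Stream A = 9, 16, 25, 36, 49, 64, 81, 100: perfect squares starting at 3².
Stream B = 8, 27, 64, 125: the cubes 2³, 3³, 4³, ….
Position 17 falls in stream A as its term 12, giving 196.

196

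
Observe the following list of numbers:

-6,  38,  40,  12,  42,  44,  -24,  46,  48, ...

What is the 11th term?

50

Reading positions in blocks of 3 reveals the pattern ABB — 2 tracks woven together.
Subsequence A: -6, 12, -24 (a geometric progression (common ratio -2)).
Subsequence B: 38, 40, 42, 44, 46, 48 (linear: a_n = 36 + 2·n).
Term 11 comes from subsequence B (its 7th entry): 50.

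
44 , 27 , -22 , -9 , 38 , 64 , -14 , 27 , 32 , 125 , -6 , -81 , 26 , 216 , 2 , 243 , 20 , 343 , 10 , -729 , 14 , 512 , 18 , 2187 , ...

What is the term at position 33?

-4

Split by position mod 4 into 4 tracks.
Subsequence A: 44, 38, 32, 26, 20, 14 — subtracting 6 each time.
Subsequence B: 27, 64, 125, 216, 343, 512 — perfect cubes starting at 3³.
Subsequence C: -22, -14, -6, 2, 10, 18 — arithmetic with common difference +8.
Subsequence D: -9, 27, -81, 243, -729, 2187 — geometric with ratio -3.
Position 33 → subsequence A, term 9 = -4.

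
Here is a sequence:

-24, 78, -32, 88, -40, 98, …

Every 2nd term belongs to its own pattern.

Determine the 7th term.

-48

Taking every 2nd term gives 2 separate tracks.
Stream A: -24, -32, -40. Arithmetic, step −8.
Stream B: 78, 88, 98. Linear: a_n = 68 + 10·n.
Position 7 falls in stream A as its term 4, giving -48.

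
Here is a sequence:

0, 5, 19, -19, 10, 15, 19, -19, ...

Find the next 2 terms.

Reading positions in blocks of 4 reveals the pattern AABB — 2 tracks woven together.
Subsequence A: 0, 5, 10, 15. Linear: a_n = -5 + 5·n.
Subsequence B: 19, -19, 19, -19. Oscillating between 19 and -19.
Term 9 comes from subsequence A (its 5th entry): 20.
Term 10 comes from subsequence A (its 6th entry): 25.

20, 25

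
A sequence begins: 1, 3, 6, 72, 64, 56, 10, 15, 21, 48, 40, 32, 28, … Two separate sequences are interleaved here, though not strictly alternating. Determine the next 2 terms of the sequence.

36, 45

Positions follow the repeating pattern AAABBB; grouping by letter gives 2 tracks.
Track A: 1, 3, 6, 10, 15, 21, 28 — the triangular numbers T_1, T_2, ….
Track B: 72, 64, 56, 48, 40, 32 — arithmetic with common difference −8.
Position 14 → track A, term 8 = 36.
Term 15 comes from track A (its 9th entry): 45.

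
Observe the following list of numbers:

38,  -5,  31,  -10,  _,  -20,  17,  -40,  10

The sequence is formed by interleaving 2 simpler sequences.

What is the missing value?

24

Odd-indexed and even-indexed terms follow separate rules.
Track A: 38, 31, ?, 17, 10 (arithmetic with common difference −7).
Track B: -5, -10, -20, -40 (multiplying by 2 each time).
So the missing entry in track A is 24.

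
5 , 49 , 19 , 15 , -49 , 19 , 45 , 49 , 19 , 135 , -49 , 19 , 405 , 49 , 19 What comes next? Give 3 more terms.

Split by position mod 3 into 3 tracks.
Subsequence A is 5, 15, 45, 135, 405, which is a geometric progression (common ratio 3).
Subsequence B is 49, -49, 49, -49, 49, which is the oscillation 49·(−1)^(n+1).
Subsequence C is 19, 19, 19, 19, 19, which is the constant sequence 19.
Position 16 → subsequence A, term 6 = 1215.
The 17th slot belongs to subsequence B; its 6th term is -49.
The 18th slot belongs to subsequence C; its 6th term is 19.

1215, -49, 19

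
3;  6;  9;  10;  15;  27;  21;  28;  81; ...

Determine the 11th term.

45

The slot pattern repeats as AAB (period 3), so there are 2 interleaved tracks.
Subsequence A is 3, 6, 10, 15, 21, 28, which is triangular numbers n(n+1)/2 for n = 2, 3, ….
Subsequence B is 9, 27, 81, which is powers of 3.
The 11th slot belongs to subsequence A; its 8th term is 45.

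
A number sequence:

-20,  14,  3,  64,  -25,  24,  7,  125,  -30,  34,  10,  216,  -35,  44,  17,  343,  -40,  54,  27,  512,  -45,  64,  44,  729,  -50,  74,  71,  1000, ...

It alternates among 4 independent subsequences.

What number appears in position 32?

1331

Taking every 4th term gives 4 separate tracks.
Subsequence A is -20, -25, -30, -35, -40, -45, -50, which is subtracting 5 each time.
Subsequence B is 14, 24, 34, 44, 54, 64, 74, which is adding 10 each time.
Subsequence C is 3, 7, 10, 17, 27, 44, 71, which is a Fibonacci-like recurrence a_n = a_{n-1} + a_{n-2}.
Subsequence D is 64, 125, 216, 343, 512, 729, 1000, which is consecutive cubes n³ from n = 4.
Term 32 comes from subsequence D (its 8th entry): 1331.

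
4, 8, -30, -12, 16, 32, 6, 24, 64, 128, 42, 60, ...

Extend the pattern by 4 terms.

Positions follow the repeating pattern AABB; grouping by letter gives 2 tracks.
Subsequence A: 4, 8, 16, 32, 64, 128 (powers 2^2, 2^3, 2^4, …).
Subsequence B: -30, -12, 6, 24, 42, 60 (arithmetic, step +18).
The 13th slot belongs to subsequence A; its 7th term is 256.
Term 14 comes from subsequence A (its 8th entry): 512.
Position 15 → subsequence B, term 7 = 78.
Position 16 → subsequence B, term 8 = 96.

256, 512, 78, 96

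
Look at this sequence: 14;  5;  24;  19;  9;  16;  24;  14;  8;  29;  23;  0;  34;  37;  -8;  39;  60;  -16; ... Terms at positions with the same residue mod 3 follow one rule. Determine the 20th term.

97

The terms cycle through 3 interleaved subsequences.
Track A: 14, 19, 24, 29, 34, 39 — linear: a_n = 9 + 5·n.
Track B: 5, 9, 14, 23, 37, 60 — each term equals the sum of the previous two.
Track C: 24, 16, 8, 0, -8, -16 — arithmetic with common difference −8.
Position 20 falls in track B as its term 7, giving 97.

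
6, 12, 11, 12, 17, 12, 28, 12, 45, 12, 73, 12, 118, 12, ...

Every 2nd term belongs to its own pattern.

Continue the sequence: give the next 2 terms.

Positions 1, 3, 5, … form one subsequence and positions 2, 4, 6, … form another.
Track A: 6, 11, 17, 28, 45, 73, 118. Each term equals the sum of the previous two.
Track B: 12, 12, 12, 12, 12, 12, 12. Always 12.
The 15th slot belongs to track A; its 8th term is 191.
The 16th slot belongs to track B; its 8th term is 12.

191, 12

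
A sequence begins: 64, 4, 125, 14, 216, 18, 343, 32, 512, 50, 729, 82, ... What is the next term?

The terms cycle through 2 interleaved subsequences.
Track A = 64, 125, 216, 343, 512, 729: the cubes 4³, 5³, 6³, ….
Track B = 4, 14, 18, 32, 50, 82: Fibonacci-style (each term is the sum of the two before it).
Position 13 → track A, term 7 = 1000.

1000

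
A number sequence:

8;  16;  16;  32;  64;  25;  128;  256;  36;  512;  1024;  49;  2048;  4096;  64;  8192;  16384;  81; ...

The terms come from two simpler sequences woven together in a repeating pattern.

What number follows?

Reading positions in blocks of 3 reveals the pattern AAB — 2 tracks woven together.
Track A: 8, 16, 32, 64, 128, 256, 512, 1024, 2048, 4096, 8192, 16384 — powers 2^3, 2^4, 2^5, ….
Track B: 16, 25, 36, 49, 64, 81 — perfect squares starting at 4².
The 19th slot belongs to track A; its 13th term is 32768.

32768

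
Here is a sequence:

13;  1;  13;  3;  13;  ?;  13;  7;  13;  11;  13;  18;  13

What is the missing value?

4

Taking every 2nd term gives 2 separate tracks.
Track A: 13, 13, 13, 13, 13, 13, 13. Always 13.
Track B: 1, 3, ?, 7, 11, 18. Fibonacci-style (each term is the sum of the two before it).
The gap is track B's term 3; the rule gives 4.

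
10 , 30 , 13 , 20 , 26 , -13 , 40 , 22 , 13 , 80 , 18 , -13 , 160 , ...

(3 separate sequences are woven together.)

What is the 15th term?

Taking every 3rd term gives 3 separate tracks.
Subsequence A: 10, 20, 40, 80, 160 — multiplying by 2 each time.
Subsequence B: 30, 26, 22, 18 — subtracting 4 each time.
Subsequence C: 13, -13, 13, -13 — alternating ±13.
The 15th slot belongs to subsequence C; its 5th term is 13.

13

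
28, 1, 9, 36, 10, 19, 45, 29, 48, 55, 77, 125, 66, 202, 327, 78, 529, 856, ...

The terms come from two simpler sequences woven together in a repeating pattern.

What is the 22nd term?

105

Reading positions in blocks of 3 reveals the pattern ABB — 2 tracks woven together.
Stream A: 28, 36, 45, 55, 66, 78 — triangular numbers starting at T_7.
Stream B: 1, 9, 10, 19, 29, 48, 77, 125, 202, 327, 529, 856 — Fibonacci-style (each term is the sum of the two before it).
Term 22 comes from stream A (its 8th entry): 105.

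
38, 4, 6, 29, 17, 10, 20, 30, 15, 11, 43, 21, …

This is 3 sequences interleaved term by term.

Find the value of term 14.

56

Taking every 3rd term gives 3 separate tracks.
Track A = 38, 29, 20, 11: arithmetic with common difference −9.
Track B = 4, 17, 30, 43: linear: a_n = -9 + 13·n.
Track C = 6, 10, 15, 21: triangular numbers n(n+1)/2 for n = 3, 4, ….
Position 14 → track B, term 5 = 56.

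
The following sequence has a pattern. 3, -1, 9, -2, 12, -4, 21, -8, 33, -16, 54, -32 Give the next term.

Taking every 2nd term gives 2 separate tracks.
Track A = 3, 9, 12, 21, 33, 54: Fibonacci-style (each term is the sum of the two before it).
Track B = -1, -2, -4, -8, -16, -32: multiplying by 2 each time.
The 13th slot belongs to track A; its 7th term is 87.

87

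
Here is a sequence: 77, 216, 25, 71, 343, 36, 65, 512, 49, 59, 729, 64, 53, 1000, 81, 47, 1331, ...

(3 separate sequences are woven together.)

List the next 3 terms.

Taking every 3rd term gives 3 separate tracks.
Track A is 77, 71, 65, 59, 53, 47, which is arithmetic with common difference −6.
Track B is 216, 343, 512, 729, 1000, 1331, which is the cubes 6³, 7³, 8³, ….
Track C is 25, 36, 49, 64, 81, which is the squares 5², 6², 7², ….
Position 18 falls in track C as its term 6, giving 100.
Position 19 → track A, term 7 = 41.
Term 20 comes from track B (its 7th entry): 1728.

100, 41, 1728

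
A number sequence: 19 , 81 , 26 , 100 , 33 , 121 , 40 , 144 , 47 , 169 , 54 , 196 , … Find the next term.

61

Positions 1, 3, 5, … form one subsequence and positions 2, 4, 6, … form another.
Track A: 19, 26, 33, 40, 47, 54 — arithmetic with common difference +7.
Track B: 81, 100, 121, 144, 169, 196 — consecutive squares n² from n = 9.
Position 13 → track A, term 7 = 61.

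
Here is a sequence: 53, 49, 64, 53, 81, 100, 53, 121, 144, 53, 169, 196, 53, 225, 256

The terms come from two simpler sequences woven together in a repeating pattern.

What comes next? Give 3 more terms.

53, 289, 324

Reading positions in blocks of 3 reveals the pattern ABB — 2 tracks woven together.
Track A: 53, 53, 53, 53, 53. Constant 53.
Track B: 49, 64, 81, 100, 121, 144, 169, 196, 225, 256. Consecutive squares n² from n = 7.
Position 16 → track A, term 6 = 53.
Term 17 comes from track B (its 11th entry): 289.
Position 18 falls in track B as its term 12, giving 324.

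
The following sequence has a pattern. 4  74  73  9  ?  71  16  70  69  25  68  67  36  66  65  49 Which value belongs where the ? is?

Reading positions in blocks of 3 reveals the pattern ABB — 2 tracks woven together.
Track A: 4, 9, 16, 25, 36, 49 — consecutive squares n² from n = 2.
Track B: 74, 73, ?, 71, 70, 69, 68, 67, 66, 65 — arithmetic with common difference −1.
Filling track B at index 3 by its rule yields 72.

72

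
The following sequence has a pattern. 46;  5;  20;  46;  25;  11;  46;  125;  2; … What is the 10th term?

46

Split by position mod 3 into 3 tracks.
Subsequence A: 46, 46, 46 (always 46).
Subsequence B: 5, 25, 125 (a geometric progression (common ratio 5)).
Subsequence C: 20, 11, 2 (arithmetic, step −9).
Term 10 comes from subsequence A (its 4th entry): 46.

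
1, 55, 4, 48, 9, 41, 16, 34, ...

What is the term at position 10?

The terms cycle through 2 interleaved subsequences.
Subsequence A = 1, 4, 9, 16: perfect squares starting at 1².
Subsequence B = 55, 48, 41, 34: linear: a_n = 62 − 7·n.
Position 10 falls in subsequence B as its term 5, giving 27.

27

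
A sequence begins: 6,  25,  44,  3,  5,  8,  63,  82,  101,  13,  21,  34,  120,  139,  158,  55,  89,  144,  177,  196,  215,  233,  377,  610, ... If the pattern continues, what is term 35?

Positions follow the repeating pattern AAABBB; grouping by letter gives 2 tracks.
Stream A: 6, 25, 44, 63, 82, 101, 120, 139, 158, 177, 196, 215. Arithmetic with common difference +19.
Stream B: 3, 5, 8, 13, 21, 34, 55, 89, 144, 233, 377, 610. Fibonacci-style (each term is the sum of the two before it).
Term 35 comes from stream B (its 17th entry): 6765.

6765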